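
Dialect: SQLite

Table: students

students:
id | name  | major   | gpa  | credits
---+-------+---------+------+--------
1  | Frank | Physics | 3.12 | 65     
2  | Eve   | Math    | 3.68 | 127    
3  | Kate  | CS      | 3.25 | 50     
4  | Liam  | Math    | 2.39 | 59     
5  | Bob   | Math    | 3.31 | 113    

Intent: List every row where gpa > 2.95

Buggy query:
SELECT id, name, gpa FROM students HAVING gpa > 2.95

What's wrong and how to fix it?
Bug: HAVING filters the output of aggregation, but this query has no GROUP BY and no aggregate functions, so SQLite rejects it (HAVING clause on a non-aggregate query); the condition here is per row

Fix: Replace HAVING with WHERE since the condition applies to individual rows

Corrected query:
SELECT id, name, gpa FROM students WHERE gpa > 2.95

Result:
id | name  | gpa 
---+-------+-----
1  | Frank | 3.12
2  | Eve   | 3.68
3  | Kate  | 3.25
5  | Bob   | 3.31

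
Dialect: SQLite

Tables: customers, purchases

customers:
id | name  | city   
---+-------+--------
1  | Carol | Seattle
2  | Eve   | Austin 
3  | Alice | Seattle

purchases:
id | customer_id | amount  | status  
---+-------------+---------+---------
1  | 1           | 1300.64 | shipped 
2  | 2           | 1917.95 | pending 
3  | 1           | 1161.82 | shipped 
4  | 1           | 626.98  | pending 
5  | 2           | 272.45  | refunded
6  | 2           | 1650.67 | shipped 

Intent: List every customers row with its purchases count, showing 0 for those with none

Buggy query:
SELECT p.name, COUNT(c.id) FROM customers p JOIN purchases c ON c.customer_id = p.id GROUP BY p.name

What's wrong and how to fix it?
Bug: An inner join excludes parents with zero children

Fix: Switch to LEFT JOIN to retain unmatched parent rows

Corrected query:
SELECT p.name, COUNT(c.id) FROM customers p LEFT JOIN purchases c ON c.customer_id = p.id GROUP BY p.name

Result:
name  | COUNT(c.id)
------+------------
Alice | 0          
Carol | 3          
Eve   | 3          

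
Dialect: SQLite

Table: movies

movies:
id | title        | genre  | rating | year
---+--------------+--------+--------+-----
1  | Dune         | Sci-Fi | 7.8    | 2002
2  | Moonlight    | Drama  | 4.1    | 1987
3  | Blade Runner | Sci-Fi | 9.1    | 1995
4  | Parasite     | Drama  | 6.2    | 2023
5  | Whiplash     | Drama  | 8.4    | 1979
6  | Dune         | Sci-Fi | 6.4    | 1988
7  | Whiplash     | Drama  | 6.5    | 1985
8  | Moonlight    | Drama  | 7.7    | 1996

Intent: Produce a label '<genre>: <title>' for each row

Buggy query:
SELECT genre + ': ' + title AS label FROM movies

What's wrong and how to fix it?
Bug: SQLite uses || for string concatenation; + coerces text to numbers (yielding 0)

Fix: Replace + with || to concatenate text

Corrected query:
SELECT genre || ': ' || title AS label FROM movies

Result:
label               
--------------------
Sci-Fi: Dune        
Drama: Moonlight    
Sci-Fi: Blade Runner
Drama: Parasite     
Drama: Whiplash     
Sci-Fi: Dune        
Drama: Whiplash     
Drama: Moonlight    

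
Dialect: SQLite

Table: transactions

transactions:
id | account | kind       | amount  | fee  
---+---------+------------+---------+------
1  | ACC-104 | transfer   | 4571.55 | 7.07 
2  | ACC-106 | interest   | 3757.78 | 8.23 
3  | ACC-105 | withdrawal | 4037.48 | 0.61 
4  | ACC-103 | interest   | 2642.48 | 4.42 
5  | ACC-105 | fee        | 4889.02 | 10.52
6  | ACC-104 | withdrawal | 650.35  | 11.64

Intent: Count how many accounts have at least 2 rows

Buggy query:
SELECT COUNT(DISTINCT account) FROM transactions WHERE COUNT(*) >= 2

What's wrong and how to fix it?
Bug: COUNT(*) cannot appear in WHERE; the per-group count doesn't exist yet

Fix: Use a subquery that GROUPs and filters with HAVING, then count its rows

Corrected query:
SELECT COUNT(*) FROM (SELECT account FROM transactions GROUP BY account HAVING COUNT(*) >= 2)

Result:
COUNT(*)
--------
2       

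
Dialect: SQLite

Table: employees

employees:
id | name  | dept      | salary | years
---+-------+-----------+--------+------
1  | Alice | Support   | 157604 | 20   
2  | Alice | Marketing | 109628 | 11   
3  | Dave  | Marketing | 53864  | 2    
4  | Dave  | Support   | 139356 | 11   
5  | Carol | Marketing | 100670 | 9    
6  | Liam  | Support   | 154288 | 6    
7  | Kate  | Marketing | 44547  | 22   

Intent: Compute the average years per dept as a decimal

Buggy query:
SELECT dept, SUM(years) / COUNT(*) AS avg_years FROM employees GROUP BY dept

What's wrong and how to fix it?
Bug: Both operands are integers, so '/' performs integer division and truncates

Fix: Multiply by 1.0 (or CAST to REAL) to force floating-point division

Corrected query:
SELECT dept, SUM(years) * 1.0 / COUNT(*) AS avg_years FROM employees GROUP BY dept

Result:
dept      | avg_years
----------+----------
Marketing | 11       
Support   | 12.333333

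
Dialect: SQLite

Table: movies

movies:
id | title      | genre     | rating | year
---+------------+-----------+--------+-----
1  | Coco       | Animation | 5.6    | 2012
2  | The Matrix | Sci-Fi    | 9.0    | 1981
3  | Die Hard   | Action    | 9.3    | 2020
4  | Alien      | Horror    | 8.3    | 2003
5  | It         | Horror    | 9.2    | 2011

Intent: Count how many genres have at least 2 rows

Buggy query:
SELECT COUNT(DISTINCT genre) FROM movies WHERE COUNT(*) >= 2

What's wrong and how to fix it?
Bug: WHERE filters individual rows, not groups, so a group-level COUNT is invalid there

Fix: Group first with HAVING COUNT(*) >= 2, then COUNT the resulting groups

Corrected query:
SELECT COUNT(*) FROM (SELECT genre FROM movies GROUP BY genre HAVING COUNT(*) >= 2)

Result:
COUNT(*)
--------
1       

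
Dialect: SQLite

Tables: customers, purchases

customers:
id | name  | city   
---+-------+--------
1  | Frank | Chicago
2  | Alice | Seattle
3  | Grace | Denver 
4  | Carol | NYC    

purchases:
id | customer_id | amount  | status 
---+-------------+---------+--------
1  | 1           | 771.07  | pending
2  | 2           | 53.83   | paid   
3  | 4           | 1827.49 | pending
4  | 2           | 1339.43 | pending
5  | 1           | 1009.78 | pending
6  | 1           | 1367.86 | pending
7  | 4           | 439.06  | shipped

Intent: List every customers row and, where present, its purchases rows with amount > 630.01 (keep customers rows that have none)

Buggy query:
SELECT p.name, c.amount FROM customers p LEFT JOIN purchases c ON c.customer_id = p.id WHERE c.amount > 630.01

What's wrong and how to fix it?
Bug: Filtering c.amount in WHERE discards the NULL rows produced by LEFT JOIN, turning it into an inner join

Fix: Move the right-table condition into the ON clause so unmatched parents are kept

Corrected query:
SELECT p.name, c.amount FROM customers p LEFT JOIN purchases c ON c.customer_id = p.id AND c.amount > 630.01

Result:
name  | amount 
------+--------
Frank | 771.07 
Frank | 1009.78
Frank | 1367.86
Alice | 1339.43
Grace | NULL   
Carol | 1827.49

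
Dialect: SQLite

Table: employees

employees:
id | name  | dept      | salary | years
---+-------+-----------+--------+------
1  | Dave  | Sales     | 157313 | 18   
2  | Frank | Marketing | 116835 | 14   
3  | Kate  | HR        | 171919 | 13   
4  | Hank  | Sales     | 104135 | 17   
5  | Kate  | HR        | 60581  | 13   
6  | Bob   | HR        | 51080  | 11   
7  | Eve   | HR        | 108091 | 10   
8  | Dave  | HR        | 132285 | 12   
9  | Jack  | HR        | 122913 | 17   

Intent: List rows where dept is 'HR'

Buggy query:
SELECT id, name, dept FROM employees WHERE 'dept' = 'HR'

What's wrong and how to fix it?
Bug: Single quotes denote string literals in SQL; the column name is being compared as a constant string

Fix: Remove the quotes around the column name (or use double quotes for an identifier)

Corrected query:
SELECT id, name, dept FROM employees WHERE dept = 'HR'

Result:
id | name | dept
---+------+-----
3  | Kate | HR  
5  | Kate | HR  
6  | Bob  | HR  
7  | Eve  | HR  
8  | Dave | HR  
9  | Jack | HR  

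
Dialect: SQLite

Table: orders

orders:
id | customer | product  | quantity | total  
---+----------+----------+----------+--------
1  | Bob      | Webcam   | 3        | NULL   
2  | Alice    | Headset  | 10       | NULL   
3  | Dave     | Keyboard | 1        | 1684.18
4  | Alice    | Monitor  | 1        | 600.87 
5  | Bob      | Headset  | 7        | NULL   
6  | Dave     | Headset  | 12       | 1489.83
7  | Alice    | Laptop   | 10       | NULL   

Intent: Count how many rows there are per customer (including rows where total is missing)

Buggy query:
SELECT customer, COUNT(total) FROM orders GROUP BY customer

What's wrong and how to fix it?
Bug: COUNT(column) counts non-NULL values only; rows with NULL total aren't counted

Fix: Replace COUNT(total) with COUNT(*)

Corrected query:
SELECT customer, COUNT(*) FROM orders GROUP BY customer

Result:
customer | COUNT(*)
---------+---------
Alice    | 3       
Bob      | 2       
Dave     | 2       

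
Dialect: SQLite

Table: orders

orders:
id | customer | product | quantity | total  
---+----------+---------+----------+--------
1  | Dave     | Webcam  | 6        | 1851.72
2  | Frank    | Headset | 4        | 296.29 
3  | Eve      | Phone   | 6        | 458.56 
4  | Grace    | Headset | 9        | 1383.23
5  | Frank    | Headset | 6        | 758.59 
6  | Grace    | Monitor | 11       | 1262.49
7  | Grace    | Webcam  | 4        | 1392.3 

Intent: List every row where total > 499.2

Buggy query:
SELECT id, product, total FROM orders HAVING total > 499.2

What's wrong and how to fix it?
Bug: HAVING filters the output of aggregation, but this query has no GROUP BY and no aggregate functions, so SQLite rejects it (HAVING clause on a non-aggregate query); the condition here is per row

Fix: Use WHERE for row-level filtering

Corrected query:
SELECT id, product, total FROM orders WHERE total > 499.2

Result:
id | product | total  
---+---------+--------
1  | Webcam  | 1851.72
4  | Headset | 1383.23
5  | Headset | 758.59 
6  | Monitor | 1262.49
7  | Webcam  | 1392.3 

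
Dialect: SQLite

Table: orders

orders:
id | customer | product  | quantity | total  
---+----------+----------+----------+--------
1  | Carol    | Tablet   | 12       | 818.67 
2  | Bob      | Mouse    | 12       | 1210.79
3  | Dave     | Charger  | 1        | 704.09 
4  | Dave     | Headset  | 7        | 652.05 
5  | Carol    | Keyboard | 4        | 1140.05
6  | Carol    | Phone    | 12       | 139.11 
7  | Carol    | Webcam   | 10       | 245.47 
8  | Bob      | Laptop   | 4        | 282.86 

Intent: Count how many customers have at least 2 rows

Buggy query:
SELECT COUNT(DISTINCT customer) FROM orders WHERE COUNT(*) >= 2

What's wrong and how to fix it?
Bug: COUNT(*) cannot appear in WHERE; the per-group count doesn't exist yet

Fix: Group first with HAVING COUNT(*) >= 2, then COUNT the resulting groups

Corrected query:
SELECT COUNT(*) FROM (SELECT customer FROM orders GROUP BY customer HAVING COUNT(*) >= 2)

Result:
COUNT(*)
--------
3       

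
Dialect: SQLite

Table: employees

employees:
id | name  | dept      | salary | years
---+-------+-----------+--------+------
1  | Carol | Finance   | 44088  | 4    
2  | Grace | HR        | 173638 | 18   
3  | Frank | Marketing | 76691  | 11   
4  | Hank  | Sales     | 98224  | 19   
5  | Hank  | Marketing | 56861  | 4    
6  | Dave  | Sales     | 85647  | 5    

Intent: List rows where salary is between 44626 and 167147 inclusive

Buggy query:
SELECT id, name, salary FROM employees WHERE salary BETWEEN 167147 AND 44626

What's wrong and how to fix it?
Bug: The bounds are reversed; BETWEEN a AND b requires a <= b to match anything

Fix: Swap the bounds so the smaller value comes first

Corrected query:
SELECT id, name, salary FROM employees WHERE salary BETWEEN 44626 AND 167147

Result:
id | name  | salary
---+-------+-------
3  | Frank | 76691 
4  | Hank  | 98224 
5  | Hank  | 56861 
6  | Dave  | 85647 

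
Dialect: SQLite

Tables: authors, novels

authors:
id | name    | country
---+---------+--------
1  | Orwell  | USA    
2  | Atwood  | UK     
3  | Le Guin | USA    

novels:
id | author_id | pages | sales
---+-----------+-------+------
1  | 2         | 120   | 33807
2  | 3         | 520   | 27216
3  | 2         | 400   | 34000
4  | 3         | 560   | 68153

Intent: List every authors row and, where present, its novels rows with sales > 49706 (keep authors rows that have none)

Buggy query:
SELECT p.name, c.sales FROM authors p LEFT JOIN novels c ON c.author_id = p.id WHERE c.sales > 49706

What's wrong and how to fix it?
Bug: A WHERE condition on the right-hand table after LEFT JOIN drops unmatched parents

Fix: Put 'c.sales > 49706' in the JOIN's ON clause instead of WHERE

Corrected query:
SELECT p.name, c.sales FROM authors p LEFT JOIN novels c ON c.author_id = p.id AND c.sales > 49706

Result:
name    | sales
--------+------
Orwell  | NULL 
Atwood  | NULL 
Le Guin | 68153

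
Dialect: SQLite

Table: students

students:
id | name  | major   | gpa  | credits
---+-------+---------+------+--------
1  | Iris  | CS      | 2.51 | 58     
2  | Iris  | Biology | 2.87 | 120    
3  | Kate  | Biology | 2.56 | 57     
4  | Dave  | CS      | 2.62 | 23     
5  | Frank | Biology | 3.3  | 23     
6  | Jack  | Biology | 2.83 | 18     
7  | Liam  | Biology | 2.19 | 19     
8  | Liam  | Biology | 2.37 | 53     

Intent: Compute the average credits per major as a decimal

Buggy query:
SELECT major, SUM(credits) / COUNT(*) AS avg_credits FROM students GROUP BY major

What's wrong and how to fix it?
Bug: SUM(credits) and COUNT(*) are both integers; the division truncates the fractional part

Fix: Cast one side to REAL so the division keeps the fractional part

Corrected query:
SELECT major, SUM(credits) * 1.0 / COUNT(*) AS avg_credits FROM students GROUP BY major

Result:
major   | avg_credits
--------+------------
Biology | 48.333333  
CS      | 40.5       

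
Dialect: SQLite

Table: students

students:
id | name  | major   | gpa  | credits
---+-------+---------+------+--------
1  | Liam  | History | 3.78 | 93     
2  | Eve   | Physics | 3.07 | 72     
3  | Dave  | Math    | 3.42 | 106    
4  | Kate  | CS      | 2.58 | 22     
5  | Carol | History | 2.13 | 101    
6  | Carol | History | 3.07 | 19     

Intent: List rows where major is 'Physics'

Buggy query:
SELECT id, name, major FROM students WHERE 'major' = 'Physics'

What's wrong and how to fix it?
Bug: 'major' in single quotes is a string literal, not the column; the comparison is literal-vs-literal and never true

Fix: Reference the column as major without single quotes

Corrected query:
SELECT id, name, major FROM students WHERE major = 'Physics'

Result:
id | name | major  
---+------+--------
2  | Eve  | Physics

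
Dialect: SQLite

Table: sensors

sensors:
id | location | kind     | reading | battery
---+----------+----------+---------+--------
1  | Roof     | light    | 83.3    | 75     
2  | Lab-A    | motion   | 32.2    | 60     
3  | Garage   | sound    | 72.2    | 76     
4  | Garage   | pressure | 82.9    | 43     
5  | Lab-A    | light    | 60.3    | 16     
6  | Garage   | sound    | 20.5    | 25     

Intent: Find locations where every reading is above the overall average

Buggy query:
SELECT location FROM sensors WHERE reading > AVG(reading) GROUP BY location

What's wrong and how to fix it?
Bug: AVG() is an aggregate; it can't sit directly in WHERE

Fix: Compute the overall average in a scalar subquery and compare each group's MIN against it in HAVING

Corrected query:
SELECT location FROM sensors GROUP BY location HAVING MIN(reading) > (SELECT AVG(reading) FROM sensors)

Result:
location
--------
Roof    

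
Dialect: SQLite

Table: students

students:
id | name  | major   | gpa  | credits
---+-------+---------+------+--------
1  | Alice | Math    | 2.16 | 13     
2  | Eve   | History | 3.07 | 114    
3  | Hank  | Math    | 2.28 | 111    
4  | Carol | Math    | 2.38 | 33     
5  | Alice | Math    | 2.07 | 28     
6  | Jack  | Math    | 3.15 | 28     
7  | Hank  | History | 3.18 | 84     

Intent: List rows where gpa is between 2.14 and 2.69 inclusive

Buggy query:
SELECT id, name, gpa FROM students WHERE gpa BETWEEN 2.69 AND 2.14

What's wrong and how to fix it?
Bug: The bounds are reversed; BETWEEN a AND b requires a <= b to match anything

Fix: Write BETWEEN 2.14 AND 2.69

Corrected query:
SELECT id, name, gpa FROM students WHERE gpa BETWEEN 2.14 AND 2.69

Result:
id | name  | gpa 
---+-------+-----
1  | Alice | 2.16
3  | Hank  | 2.28
4  | Carol | 2.38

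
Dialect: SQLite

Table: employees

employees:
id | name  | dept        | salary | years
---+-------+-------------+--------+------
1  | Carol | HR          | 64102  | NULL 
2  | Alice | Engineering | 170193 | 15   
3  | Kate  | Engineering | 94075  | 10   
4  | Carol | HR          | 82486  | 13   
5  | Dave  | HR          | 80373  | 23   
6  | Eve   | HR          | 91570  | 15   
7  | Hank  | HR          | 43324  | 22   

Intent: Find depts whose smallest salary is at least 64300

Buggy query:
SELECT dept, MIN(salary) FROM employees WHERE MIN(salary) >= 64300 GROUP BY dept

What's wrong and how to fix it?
Bug: Aggregates like MIN are computed per group after WHERE runs

Fix: Replace WHERE with HAVING after the GROUP BY

Corrected query:
SELECT dept, MIN(salary) FROM employees GROUP BY dept HAVING MIN(salary) >= 64300

Result:
dept        | MIN(salary)
------------+------------
Engineering | 94075      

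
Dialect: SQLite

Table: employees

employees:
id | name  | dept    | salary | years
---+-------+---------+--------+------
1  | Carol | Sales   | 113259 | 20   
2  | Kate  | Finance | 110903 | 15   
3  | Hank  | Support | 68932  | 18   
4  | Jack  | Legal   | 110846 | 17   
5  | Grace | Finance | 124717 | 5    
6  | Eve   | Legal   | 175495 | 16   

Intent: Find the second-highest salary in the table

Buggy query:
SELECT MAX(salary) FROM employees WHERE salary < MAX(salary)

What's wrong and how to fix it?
Bug: The inner MAX is an aggregate inside WHERE, which is not allowed

Fix: Compute the overall MAX in a subquery, then take MAX of rows below it

Corrected query:
SELECT MAX(salary) FROM employees WHERE salary < (SELECT MAX(salary) FROM employees)

Result:
MAX(salary)
-----------
124717     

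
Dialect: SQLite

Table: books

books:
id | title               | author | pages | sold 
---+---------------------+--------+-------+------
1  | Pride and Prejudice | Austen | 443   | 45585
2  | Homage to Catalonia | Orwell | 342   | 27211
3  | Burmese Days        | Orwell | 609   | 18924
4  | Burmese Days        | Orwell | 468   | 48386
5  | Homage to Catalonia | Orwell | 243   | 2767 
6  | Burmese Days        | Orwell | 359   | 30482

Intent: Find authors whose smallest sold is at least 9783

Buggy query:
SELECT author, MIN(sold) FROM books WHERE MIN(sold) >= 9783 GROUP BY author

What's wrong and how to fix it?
Bug: Aggregates like MIN are computed per group after WHERE runs

Fix: Use HAVING for the per-group MIN condition

Corrected query:
SELECT author, MIN(sold) FROM books GROUP BY author HAVING MIN(sold) >= 9783

Result:
author | MIN(sold)
-------+----------
Austen | 45585    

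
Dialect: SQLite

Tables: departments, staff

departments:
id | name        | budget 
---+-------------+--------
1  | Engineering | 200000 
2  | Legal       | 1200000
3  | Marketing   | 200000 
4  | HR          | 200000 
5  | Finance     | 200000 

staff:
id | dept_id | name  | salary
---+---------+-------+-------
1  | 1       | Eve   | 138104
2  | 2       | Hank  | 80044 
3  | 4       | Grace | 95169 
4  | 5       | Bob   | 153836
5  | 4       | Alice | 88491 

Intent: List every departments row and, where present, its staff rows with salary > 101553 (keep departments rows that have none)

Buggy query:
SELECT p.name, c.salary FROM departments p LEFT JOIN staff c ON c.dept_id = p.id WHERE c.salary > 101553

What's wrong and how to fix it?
Bug: A WHERE condition on the right-hand table after LEFT JOIN drops unmatched parents

Fix: Move the right-table condition into the ON clause so unmatched parents are kept

Corrected query:
SELECT p.name, c.salary FROM departments p LEFT JOIN staff c ON c.dept_id = p.id AND c.salary > 101553

Result:
name        | salary
------------+-------
Engineering | 138104
Legal       | NULL  
Marketing   | NULL  
HR          | NULL  
Finance     | 153836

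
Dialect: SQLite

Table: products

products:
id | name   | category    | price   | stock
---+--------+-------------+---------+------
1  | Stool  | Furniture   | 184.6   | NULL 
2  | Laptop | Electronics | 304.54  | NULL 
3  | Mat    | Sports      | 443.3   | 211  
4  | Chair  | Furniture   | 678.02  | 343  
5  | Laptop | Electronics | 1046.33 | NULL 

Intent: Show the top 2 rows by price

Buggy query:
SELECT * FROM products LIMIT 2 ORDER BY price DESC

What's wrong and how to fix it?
Bug: LIMIT must come after ORDER BY

Fix: Sort with ORDER BY, then apply LIMIT

Corrected query:
SELECT * FROM products ORDER BY price DESC LIMIT 2

Result:
id | name   | category    | price   | stock
---+--------+-------------+---------+------
5  | Laptop | Electronics | 1046.33 | NULL 
4  | Chair  | Furniture   | 678.02  | 343  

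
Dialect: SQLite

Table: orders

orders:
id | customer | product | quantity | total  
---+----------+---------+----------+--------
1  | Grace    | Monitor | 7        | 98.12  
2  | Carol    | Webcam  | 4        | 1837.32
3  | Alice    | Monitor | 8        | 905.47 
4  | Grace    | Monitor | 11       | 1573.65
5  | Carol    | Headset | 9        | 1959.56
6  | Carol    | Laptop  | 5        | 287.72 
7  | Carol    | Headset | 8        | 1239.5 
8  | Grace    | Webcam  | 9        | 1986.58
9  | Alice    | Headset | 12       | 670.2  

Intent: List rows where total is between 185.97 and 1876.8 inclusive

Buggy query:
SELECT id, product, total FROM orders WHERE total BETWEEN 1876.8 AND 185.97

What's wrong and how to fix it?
Bug: BETWEEN expects the lower bound first; with 1876.8 AND 185.97 the range is empty

Fix: Write BETWEEN 185.97 AND 1876.8

Corrected query:
SELECT id, product, total FROM orders WHERE total BETWEEN 185.97 AND 1876.8

Result:
id | product | total  
---+---------+--------
2  | Webcam  | 1837.32
3  | Monitor | 905.47 
4  | Monitor | 1573.65
6  | Laptop  | 287.72 
7  | Headset | 1239.5 
9  | Headset | 670.2  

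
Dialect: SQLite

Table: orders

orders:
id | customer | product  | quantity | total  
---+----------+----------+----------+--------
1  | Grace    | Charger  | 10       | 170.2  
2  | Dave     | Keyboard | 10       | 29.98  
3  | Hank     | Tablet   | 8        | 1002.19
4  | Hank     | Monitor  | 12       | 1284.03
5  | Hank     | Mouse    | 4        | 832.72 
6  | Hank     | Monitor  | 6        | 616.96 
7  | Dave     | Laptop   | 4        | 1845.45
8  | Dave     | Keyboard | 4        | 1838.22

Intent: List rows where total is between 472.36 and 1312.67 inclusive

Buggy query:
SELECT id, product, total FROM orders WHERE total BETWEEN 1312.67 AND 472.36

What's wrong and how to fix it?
Bug: The bounds are reversed; BETWEEN a AND b requires a <= b to match anything

Fix: Swap the bounds so the smaller value comes first

Corrected query:
SELECT id, product, total FROM orders WHERE total BETWEEN 472.36 AND 1312.67

Result:
id | product | total  
---+---------+--------
3  | Tablet  | 1002.19
4  | Monitor | 1284.03
5  | Mouse   | 832.72 
6  | Monitor | 616.96 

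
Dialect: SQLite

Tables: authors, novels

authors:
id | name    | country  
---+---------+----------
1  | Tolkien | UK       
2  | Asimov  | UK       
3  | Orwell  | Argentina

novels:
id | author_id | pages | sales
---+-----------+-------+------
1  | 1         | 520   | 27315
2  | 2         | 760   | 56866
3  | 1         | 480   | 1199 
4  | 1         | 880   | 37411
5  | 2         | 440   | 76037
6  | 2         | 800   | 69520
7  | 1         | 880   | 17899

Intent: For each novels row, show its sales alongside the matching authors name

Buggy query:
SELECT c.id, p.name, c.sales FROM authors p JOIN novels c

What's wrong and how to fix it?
Bug: JOIN with no ON clause produces a cartesian product; every novels row pairs with every authors row

Fix: Add ON c.author_id = p.id to the JOIN

Corrected query:
SELECT c.id, p.name, c.sales FROM authors p JOIN novels c ON c.author_id = p.id

Result:
id | name    | sales
---+---------+------
1  | Tolkien | 27315
2  | Asimov  | 56866
3  | Tolkien | 1199 
4  | Tolkien | 37411
5  | Asimov  | 76037
6  | Asimov  | 69520
7  | Tolkien | 17899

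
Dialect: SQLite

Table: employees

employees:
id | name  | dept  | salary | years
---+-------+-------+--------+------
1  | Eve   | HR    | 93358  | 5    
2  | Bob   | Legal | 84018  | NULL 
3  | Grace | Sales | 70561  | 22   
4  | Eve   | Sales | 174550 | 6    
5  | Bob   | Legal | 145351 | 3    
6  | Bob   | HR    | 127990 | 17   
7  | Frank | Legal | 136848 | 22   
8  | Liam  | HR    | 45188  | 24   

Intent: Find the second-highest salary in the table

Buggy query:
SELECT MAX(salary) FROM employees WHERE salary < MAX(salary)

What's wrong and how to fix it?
Bug: The inner MAX is an aggregate inside WHERE, which is not allowed

Fix: Compute the overall MAX in a subquery, then take MAX of rows below it

Corrected query:
SELECT MAX(salary) FROM employees WHERE salary < (SELECT MAX(salary) FROM employees)

Result:
MAX(salary)
-----------
145351     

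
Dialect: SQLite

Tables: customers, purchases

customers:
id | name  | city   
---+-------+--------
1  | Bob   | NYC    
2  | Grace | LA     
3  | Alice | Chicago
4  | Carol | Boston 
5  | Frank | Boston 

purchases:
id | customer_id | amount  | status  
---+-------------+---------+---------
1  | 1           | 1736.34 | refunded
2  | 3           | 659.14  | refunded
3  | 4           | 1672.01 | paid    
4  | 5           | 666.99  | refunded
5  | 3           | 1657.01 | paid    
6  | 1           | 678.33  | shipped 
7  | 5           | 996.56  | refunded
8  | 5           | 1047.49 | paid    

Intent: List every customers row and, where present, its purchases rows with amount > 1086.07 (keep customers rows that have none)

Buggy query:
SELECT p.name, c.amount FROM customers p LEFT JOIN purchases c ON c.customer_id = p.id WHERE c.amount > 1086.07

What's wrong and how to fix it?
Bug: A WHERE condition on the right-hand table after LEFT JOIN drops unmatched parents

Fix: Move the right-table condition into the ON clause so unmatched parents are kept

Corrected query:
SELECT p.name, c.amount FROM customers p LEFT JOIN purchases c ON c.customer_id = p.id AND c.amount > 1086.07

Result:
name  | amount 
------+--------
Bob   | 1736.34
Grace | NULL   
Alice | 1657.01
Carol | 1672.01
Frank | NULL   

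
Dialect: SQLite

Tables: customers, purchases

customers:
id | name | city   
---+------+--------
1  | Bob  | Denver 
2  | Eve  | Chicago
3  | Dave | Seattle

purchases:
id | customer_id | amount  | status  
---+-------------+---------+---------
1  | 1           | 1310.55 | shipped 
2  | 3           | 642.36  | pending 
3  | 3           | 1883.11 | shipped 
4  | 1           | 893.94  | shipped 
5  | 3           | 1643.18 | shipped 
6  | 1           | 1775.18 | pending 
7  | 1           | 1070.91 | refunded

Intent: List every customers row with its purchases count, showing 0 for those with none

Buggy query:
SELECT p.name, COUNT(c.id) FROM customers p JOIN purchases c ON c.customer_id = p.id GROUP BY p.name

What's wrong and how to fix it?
Bug: An inner join excludes parents with zero children

Fix: Switch to LEFT JOIN to retain unmatched parent rows

Corrected query:
SELECT p.name, COUNT(c.id) FROM customers p LEFT JOIN purchases c ON c.customer_id = p.id GROUP BY p.name

Result:
name | COUNT(c.id)
-----+------------
Bob  | 4          
Dave | 3          
Eve  | 0          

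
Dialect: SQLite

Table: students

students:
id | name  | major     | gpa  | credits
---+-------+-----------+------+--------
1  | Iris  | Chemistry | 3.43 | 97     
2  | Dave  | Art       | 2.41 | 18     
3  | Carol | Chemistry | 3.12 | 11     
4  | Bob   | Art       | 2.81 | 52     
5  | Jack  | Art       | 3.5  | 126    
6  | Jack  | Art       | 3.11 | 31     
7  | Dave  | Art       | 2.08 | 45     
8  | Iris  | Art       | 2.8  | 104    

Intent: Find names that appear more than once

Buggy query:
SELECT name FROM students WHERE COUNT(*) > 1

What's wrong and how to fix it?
Bug: WHERE can't reference COUNT(*); aggregates are computed after WHERE

Fix: Group first, then use HAVING for the count condition

Corrected query:
SELECT name FROM students GROUP BY name HAVING COUNT(*) > 1

Result:
name
----
Dave
Iris
Jack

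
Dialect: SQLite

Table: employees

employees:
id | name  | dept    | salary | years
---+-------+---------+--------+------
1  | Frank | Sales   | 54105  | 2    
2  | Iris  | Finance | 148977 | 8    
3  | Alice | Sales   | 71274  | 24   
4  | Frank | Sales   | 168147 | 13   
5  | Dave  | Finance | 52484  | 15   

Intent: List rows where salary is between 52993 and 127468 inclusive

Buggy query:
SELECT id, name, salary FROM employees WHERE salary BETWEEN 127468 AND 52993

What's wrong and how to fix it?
Bug: The bounds are reversed; BETWEEN a AND b requires a <= b to match anything

Fix: Swap the bounds so the smaller value comes first

Corrected query:
SELECT id, name, salary FROM employees WHERE salary BETWEEN 52993 AND 127468

Result:
id | name  | salary
---+-------+-------
1  | Frank | 54105 
3  | Alice | 71274 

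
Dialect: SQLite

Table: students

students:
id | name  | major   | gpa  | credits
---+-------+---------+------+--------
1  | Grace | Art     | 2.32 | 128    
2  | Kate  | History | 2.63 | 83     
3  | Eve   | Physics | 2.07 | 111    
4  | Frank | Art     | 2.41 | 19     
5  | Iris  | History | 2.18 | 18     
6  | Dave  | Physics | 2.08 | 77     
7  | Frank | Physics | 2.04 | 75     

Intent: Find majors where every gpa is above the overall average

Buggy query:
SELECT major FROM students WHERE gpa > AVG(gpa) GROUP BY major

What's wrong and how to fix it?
Bug: AVG() is an aggregate; it can't sit directly in WHERE

Fix: Compute the overall average in a scalar subquery and compare each group's MIN against it in HAVING

Corrected query:
SELECT major FROM students GROUP BY major HAVING MIN(gpa) > (SELECT AVG(gpa) FROM students)

Result:
major
-----
Art  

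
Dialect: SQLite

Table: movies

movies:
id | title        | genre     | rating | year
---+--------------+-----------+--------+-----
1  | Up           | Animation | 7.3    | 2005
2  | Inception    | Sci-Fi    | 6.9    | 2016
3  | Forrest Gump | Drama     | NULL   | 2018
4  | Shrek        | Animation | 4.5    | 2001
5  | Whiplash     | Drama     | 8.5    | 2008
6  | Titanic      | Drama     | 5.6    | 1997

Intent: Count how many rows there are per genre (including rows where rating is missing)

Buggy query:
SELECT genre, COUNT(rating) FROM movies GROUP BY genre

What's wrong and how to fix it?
Bug: COUNT(column) counts non-NULL values only; rows with NULL rating aren't counted

Fix: Use COUNT(*) to count all rows regardless of NULL

Corrected query:
SELECT genre, COUNT(*) FROM movies GROUP BY genre

Result:
genre     | COUNT(*)
----------+---------
Animation | 2       
Drama     | 3       
Sci-Fi    | 1       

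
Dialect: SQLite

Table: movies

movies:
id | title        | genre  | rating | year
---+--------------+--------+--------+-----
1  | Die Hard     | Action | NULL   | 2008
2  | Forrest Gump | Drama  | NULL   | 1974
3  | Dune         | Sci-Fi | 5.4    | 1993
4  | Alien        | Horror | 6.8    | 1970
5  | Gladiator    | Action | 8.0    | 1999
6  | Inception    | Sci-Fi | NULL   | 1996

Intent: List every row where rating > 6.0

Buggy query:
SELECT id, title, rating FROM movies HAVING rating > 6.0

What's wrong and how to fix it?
Bug: This is a non-aggregate query (no GROUP BY, no aggregates), so in SQLite the HAVING clause is invalid here; a row-level condition belongs in WHERE

Fix: Replace HAVING with WHERE since the condition applies to individual rows

Corrected query:
SELECT id, title, rating FROM movies WHERE rating > 6.0

Result:
id | title     | rating
---+-----------+-------
4  | Alien     | 6.8   
5  | Gladiator | 8     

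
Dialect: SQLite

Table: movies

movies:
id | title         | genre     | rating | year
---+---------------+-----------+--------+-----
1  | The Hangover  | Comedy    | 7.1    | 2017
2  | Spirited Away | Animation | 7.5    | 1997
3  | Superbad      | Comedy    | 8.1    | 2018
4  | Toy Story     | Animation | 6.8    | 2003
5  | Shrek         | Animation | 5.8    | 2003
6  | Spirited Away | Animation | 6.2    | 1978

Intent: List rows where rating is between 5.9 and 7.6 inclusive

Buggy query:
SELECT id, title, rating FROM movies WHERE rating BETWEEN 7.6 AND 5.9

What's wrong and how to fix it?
Bug: The bounds are reversed; BETWEEN a AND b requires a <= b to match anything

Fix: Swap the bounds so the smaller value comes first

Corrected query:
SELECT id, title, rating FROM movies WHERE rating BETWEEN 5.9 AND 7.6

Result:
id | title         | rating
---+---------------+-------
1  | The Hangover  | 7.1   
2  | Spirited Away | 7.5   
4  | Toy Story     | 6.8   
6  | Spirited Away | 6.2   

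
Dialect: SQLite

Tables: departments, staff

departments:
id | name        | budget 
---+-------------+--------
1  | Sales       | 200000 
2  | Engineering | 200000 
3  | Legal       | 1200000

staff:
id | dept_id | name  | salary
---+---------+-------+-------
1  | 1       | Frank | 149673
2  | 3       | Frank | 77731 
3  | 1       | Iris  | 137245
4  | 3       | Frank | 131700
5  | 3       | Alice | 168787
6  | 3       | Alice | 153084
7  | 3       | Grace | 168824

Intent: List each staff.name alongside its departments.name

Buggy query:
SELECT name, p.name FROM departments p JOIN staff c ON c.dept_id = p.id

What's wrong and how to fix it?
Bug: Both tables have a 'name' column; the unqualified reference is ambiguous

Fix: Qualify the column with its table alias (c.name)

Corrected query:
SELECT c.name, p.name FROM departments p JOIN staff c ON c.dept_id = p.id

Result:
name  | name 
------+------
Frank | Sales
Frank | Legal
Iris  | Sales
Frank | Legal
Alice | Legal
Alice | Legal
Grace | Legal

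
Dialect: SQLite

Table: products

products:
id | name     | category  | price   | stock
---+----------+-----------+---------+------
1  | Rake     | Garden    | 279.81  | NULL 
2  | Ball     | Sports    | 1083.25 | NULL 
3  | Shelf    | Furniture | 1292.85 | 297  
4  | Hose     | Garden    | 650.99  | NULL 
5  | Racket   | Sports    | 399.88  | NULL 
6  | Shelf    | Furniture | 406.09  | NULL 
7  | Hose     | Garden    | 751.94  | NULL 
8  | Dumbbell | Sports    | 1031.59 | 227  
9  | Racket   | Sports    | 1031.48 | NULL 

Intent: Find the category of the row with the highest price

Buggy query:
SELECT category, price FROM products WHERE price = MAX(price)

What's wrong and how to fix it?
Bug: MAX(price) is an aggregate and cannot be used directly in WHERE

Fix: Use a subquery: WHERE price = (SELECT MAX(price) FROM products)

Corrected query:
SELECT category, price FROM products WHERE price = (SELECT MAX(price) FROM products)

Result:
category  | price  
----------+--------
Furniture | 1292.85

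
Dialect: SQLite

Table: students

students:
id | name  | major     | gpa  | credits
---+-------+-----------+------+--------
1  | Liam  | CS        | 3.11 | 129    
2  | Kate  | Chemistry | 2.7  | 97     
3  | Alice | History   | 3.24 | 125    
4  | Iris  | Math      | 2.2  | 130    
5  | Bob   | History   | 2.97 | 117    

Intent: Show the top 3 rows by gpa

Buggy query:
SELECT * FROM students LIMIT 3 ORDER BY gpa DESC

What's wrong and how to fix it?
Bug: ORDER BY cannot follow LIMIT; LIMIT is the final clause

Fix: Sort with ORDER BY, then apply LIMIT

Corrected query:
SELECT * FROM students ORDER BY gpa DESC LIMIT 3

Result:
id | name  | major   | gpa  | credits
---+-------+---------+------+--------
3  | Alice | History | 3.24 | 125    
1  | Liam  | CS      | 3.11 | 129    
5  | Bob   | History | 2.97 | 117    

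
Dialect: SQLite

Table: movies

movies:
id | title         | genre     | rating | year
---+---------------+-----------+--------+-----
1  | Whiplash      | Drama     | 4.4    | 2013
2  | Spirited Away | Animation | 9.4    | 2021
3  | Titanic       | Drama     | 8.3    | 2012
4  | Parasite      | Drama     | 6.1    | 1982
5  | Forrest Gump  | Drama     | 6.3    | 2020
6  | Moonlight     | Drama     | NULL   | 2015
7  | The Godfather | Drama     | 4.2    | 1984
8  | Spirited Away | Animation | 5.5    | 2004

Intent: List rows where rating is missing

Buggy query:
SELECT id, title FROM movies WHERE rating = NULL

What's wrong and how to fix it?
Bug: Comparing to NULL with '=' never matches; NULL = NULL is unknown, not true

Fix: Replace '= NULL' with 'IS NULL'

Corrected query:
SELECT id, title FROM movies WHERE rating IS NULL

Result:
id | title    
---+----------
6  | Moonlight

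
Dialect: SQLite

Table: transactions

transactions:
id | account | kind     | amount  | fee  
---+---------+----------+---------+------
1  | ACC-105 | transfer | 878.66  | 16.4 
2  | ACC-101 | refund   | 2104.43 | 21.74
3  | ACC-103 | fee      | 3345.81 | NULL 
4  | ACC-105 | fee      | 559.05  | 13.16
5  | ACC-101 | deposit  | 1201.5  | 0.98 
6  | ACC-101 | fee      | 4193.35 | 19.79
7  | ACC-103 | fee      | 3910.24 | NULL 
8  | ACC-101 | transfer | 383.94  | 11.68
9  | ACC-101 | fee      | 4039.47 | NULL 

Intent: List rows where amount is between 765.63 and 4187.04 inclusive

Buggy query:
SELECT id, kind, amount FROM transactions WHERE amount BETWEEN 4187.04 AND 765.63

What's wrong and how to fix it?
Bug: The bounds are reversed; BETWEEN a AND b requires a <= b to match anything

Fix: Swap the bounds so the smaller value comes first

Corrected query:
SELECT id, kind, amount FROM transactions WHERE amount BETWEEN 765.63 AND 4187.04

Result:
id | kind     | amount 
---+----------+--------
1  | transfer | 878.66 
2  | refund   | 2104.43
3  | fee      | 3345.81
5  | deposit  | 1201.5 
7  | fee      | 3910.24
9  | fee      | 4039.47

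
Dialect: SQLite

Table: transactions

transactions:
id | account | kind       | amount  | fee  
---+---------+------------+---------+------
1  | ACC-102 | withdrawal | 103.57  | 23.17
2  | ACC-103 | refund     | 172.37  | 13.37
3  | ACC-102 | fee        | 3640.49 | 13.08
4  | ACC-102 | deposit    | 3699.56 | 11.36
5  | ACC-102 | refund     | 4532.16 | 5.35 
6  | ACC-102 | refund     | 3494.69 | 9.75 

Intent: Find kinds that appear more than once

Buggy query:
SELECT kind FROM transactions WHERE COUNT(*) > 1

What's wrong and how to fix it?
Bug: COUNT(*) is an aggregate and cannot be used in WHERE

Fix: GROUP BY kind, then filter groups with HAVING COUNT(*) > 1

Corrected query:
SELECT kind FROM transactions GROUP BY kind HAVING COUNT(*) > 1

Result:
kind  
------
refund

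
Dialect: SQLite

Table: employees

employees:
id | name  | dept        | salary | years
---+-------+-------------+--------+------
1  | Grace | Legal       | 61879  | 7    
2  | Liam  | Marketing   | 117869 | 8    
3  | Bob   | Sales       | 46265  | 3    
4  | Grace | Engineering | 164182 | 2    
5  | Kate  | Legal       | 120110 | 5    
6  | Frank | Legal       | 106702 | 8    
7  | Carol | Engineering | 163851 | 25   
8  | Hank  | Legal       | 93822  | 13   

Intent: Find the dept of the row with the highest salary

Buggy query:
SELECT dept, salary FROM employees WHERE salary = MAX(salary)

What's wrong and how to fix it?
Bug: WHERE is evaluated per row; an aggregate over the whole table isn't defined there

Fix: Wrap MAX in a scalar subquery so WHERE compares against a single value

Corrected query:
SELECT dept, salary FROM employees WHERE salary = (SELECT MAX(salary) FROM employees)

Result:
dept        | salary
------------+-------
Engineering | 164182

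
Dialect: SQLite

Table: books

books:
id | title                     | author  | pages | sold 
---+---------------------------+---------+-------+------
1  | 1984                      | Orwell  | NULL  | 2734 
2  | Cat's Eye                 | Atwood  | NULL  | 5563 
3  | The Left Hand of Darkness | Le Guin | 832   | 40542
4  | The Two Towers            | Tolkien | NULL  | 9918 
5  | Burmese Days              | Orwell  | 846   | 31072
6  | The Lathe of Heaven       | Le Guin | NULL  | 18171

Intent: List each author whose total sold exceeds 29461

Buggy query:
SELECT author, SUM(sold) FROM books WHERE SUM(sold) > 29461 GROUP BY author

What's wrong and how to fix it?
Bug: WHERE runs before GROUP BY, so aggregates aren't available there

Fix: Move the aggregate condition to a HAVING clause

Corrected query:
SELECT author, SUM(sold) FROM books GROUP BY author HAVING SUM(sold) > 29461

Result:
author  | SUM(sold)
--------+----------
Le Guin | 58713    
Orwell  | 33806    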